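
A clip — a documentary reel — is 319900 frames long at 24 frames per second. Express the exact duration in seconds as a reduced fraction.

Running time = 319900 ÷ (24) = 319900 × 1/24 = 79975/6 s.

79975/6 seconds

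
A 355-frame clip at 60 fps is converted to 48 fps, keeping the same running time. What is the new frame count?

Target frames = source frames × (target rate / source rate) = 355 × (48)/(60) = 355 × 4/5 = 284.

284 frames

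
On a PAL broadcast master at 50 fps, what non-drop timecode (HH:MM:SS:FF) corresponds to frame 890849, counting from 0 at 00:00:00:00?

04:56:56:49

890849 ÷ 50 = 17816 full seconds, remainder 49 frames.
17816 s = 4 h 56 min 56 s.
Timecode: 04:56:56:49.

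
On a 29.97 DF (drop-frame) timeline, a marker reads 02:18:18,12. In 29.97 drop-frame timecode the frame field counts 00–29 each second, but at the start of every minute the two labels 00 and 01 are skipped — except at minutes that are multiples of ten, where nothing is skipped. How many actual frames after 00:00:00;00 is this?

248702

As if non-drop at 30 labels/s: (2 × 3600 + 18 × 60 + 18) × 30 + 12 = 248952.
Minute boundaries passed: 138; those not divisible by 10: 138 − 13 = 125; dropped labels = 2 × 125 = 250.
Actual frame index = 248952 − 250 = 248702.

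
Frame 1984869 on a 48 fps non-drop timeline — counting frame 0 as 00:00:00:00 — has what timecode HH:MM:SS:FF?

11:29:11:21

1984869 ÷ 48 = 41351 full seconds, remainder 21 frames.
41351 s = 11 h 29 min 11 s.
Timecode: 11:29:11:21.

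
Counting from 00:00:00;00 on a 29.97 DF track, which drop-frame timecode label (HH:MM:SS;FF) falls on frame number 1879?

00:01:02;21

Each 10-minute DF block holds 10 × 60 × 30 − 9 × 2 = 17982 frames. 1879 ÷ 17982 → 0 full blocks, remainder 1879.
Within the partial block the first minute is 1800 frames and each further minute 1798, so 1 further minute boundary passed. Total skipped labels = 18 × 0 + 2 × 1 = 2.
Non-drop label index = 1879 + 2 = 1881; at 30 labels/s that is 00:01:02:21, i.e. DF 00:01:02;21.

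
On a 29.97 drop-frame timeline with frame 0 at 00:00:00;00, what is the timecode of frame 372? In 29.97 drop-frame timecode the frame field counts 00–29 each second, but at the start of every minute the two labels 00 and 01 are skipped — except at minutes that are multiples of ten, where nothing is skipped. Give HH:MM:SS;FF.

Ten DF minutes hold 17982 frames, so frame 372 lies in block 0 (frames 0–17981) with 372 frames into that block.
The block's first minute is 1800 frames and the rest 1798 each; 372 frames reaches minute 0, so 0 × 18 + 0 × 2 = 0 labels have been skipped so far.
Adding those back, label number 372 + 0 = 372 at 30 labels/s is 12 s + 12 f = 0 h 0 min 12 s frame 12, i.e. 00:00:12;12.

00:00:12;12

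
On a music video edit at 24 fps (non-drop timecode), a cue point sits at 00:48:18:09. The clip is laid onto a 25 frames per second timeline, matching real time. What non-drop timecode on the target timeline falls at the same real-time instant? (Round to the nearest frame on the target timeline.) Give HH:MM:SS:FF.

Source frame index: (0×3600 + 48×60 + 18) × 24 + 9 = 69561.
Real time: 69561 / (24) = 23187/8 s.
Target frame: (23187/8) × (25) = 579675/8 ≈ 72459.375 → 72459.
At 25 labels/s: frame 72459 → 00:48:18:09.

00:48:18:09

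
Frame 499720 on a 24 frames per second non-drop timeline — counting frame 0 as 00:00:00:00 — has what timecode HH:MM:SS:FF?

499720 ÷ 24 = 20821 full seconds, remainder 16 frames.
20821 s = 5 h 47 min 1 s.
Timecode: 05:47:01:16.

05:47:01:16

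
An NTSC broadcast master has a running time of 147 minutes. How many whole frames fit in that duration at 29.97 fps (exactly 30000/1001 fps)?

264335 frames

147 min = 8820 s.
Frames = 8820 × 30000/1001 = 37800000/143 ≈ 264335.6643.
Complete frames: 264335.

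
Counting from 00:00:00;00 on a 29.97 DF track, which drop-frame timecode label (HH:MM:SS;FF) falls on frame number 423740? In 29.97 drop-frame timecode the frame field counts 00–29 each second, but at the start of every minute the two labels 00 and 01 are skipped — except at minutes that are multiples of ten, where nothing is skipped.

03:55:38;24

Ten DF minutes hold 17982 frames, so frame 423740 lies in block 23 (frames 413586–431567) with 10154 frames into that block.
The block's first minute is 1800 frames and the rest 1798 each; 10154 frames reaches minute 5, so 23 × 18 + 5 × 2 = 424 labels have been skipped so far.
Adding those back, label number 423740 + 424 = 424164 at 30 labels/s is 14138 s + 24 f = 3 h 55 min 38 s frame 24, i.e. 03:55:38;24.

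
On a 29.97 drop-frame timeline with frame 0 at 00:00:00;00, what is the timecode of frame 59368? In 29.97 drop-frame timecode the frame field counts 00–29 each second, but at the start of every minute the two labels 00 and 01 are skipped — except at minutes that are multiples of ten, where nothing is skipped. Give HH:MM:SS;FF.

Each 10-minute DF block holds 10 × 60 × 30 − 9 × 2 = 17982 frames. 59368 ÷ 17982 → 3 full blocks, remainder 5422.
Within the partial block the first minute is 1800 frames and each further minute 1798, so 3 further minute boundaries passed. Total skipped labels = 18 × 3 + 2 × 3 = 60.
Non-drop label index = 59368 + 60 = 59428; at 30 labels/s that is 00:33:00:28, i.e. DF 00:33:00;28.

00:33:00;28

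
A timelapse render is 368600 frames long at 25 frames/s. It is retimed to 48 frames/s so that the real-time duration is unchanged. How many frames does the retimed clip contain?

Target frames = source frames × (target rate / source rate) = 368600 × (48)/(25) = 368600 × 48/25 = 707712.

707712 frames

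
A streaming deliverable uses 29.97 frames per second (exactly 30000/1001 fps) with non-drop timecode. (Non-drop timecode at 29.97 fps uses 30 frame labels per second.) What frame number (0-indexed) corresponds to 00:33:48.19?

frame 60859

Total seconds to the label: (0 × 3600 + 33 × 60 + 48) = 2028.
Frame index = 2028 × 30 + 19 = 60859.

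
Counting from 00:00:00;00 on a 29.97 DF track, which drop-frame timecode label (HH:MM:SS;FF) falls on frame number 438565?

04:03:53;13

Each 10-minute DF block holds 10 × 60 × 30 − 9 × 2 = 17982 frames. 438565 ÷ 17982 → 24 full blocks, remainder 6997.
Within the partial block the first minute is 1800 frames and each further minute 1798, so 3 further minute boundaries passed. Total skipped labels = 18 × 24 + 2 × 3 = 438.
Non-drop label index = 438565 + 438 = 439003; at 30 labels/s that is 04:03:53:13, i.e. DF 04:03:53;13.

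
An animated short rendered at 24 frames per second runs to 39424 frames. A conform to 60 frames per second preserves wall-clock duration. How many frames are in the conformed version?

Target frames = source frames × (target rate / source rate) = 39424 × (60)/(24) = 39424 × 5/2 = 98560.

98560 frames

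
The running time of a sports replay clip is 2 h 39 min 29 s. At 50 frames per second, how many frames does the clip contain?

2 h 39 min 29 s = 9569 s.
Frames = 9569 × 50 = 478450.

478450 frames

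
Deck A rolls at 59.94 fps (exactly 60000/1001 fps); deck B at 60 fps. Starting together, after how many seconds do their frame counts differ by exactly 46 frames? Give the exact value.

23023/30 seconds

The gap grows by |60 − 60000/1001| = 60/1001 frames per second.
Time for a 46-frame gap: 46 ÷ (60/1001) = 23023/30 s.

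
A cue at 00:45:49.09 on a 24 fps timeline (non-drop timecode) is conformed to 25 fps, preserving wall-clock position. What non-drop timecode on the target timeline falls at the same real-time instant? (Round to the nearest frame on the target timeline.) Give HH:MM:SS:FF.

Source frame index: (0×3600 + 45×60 + 49) × 24 + 9 = 65985.
Real time: 65985 / (24) = 21995/8 s.
Target frame: (21995/8) × (25) = 549875/8 ≈ 68734.375 → 68734.
At 25 labels/s: frame 68734 → 00:45:49:09.

00:45:49:09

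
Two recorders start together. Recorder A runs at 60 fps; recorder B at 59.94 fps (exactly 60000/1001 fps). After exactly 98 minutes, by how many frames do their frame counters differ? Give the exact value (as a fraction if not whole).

50400/143 frames

98 min = 5880 s.
A emits 60 × 5880 = 352800 frames; B emits 60000/1001 × 5880 = 50400000/143.
Difference = 50400/143 frames (≈ 352.4476); B is behind A.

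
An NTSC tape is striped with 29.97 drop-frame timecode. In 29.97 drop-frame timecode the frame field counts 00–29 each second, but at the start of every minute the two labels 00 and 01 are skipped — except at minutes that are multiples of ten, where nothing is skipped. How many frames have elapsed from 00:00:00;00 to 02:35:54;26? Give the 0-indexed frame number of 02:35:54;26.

280366

As if non-drop at 30 labels/s: (2 × 3600 + 35 × 60 + 54) × 30 + 26 = 280646.
Minute boundaries passed: 155; those not divisible by 10: 155 − 15 = 140; dropped labels = 2 × 140 = 280.
Actual frame index = 280646 − 280 = 280366.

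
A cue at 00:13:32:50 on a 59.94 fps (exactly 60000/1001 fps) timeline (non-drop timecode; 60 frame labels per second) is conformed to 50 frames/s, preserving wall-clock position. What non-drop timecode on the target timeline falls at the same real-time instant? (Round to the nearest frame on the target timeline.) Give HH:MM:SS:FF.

00:13:33:32

Source frame index: (0×3600 + 13×60 + 32) × 60 + 50 = 48770.
Real time: 48770 / (60000/1001) = 4881877/6000 s.
Target frame: (4881877/6000) × (50) = 4881877/120 ≈ 40682.308 → 40682.
At 50 labels/s: frame 40682 → 00:13:33:32.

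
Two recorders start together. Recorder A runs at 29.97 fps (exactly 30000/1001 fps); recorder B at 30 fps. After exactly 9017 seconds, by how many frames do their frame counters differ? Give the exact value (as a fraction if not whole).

270510/1001 frames

A emits 30000/1001 × 9017 = 270510000/1001 frames; B emits 30 × 9017 = 270510.
Difference = 270510/1001 frames (≈ 270.2398); B is ahead of A.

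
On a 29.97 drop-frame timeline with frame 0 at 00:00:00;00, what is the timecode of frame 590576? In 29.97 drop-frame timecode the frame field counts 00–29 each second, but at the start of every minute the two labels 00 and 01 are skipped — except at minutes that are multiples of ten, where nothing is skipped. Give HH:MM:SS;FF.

05:28:25;18

Each 10-minute DF block holds 10 × 60 × 30 − 9 × 2 = 17982 frames. 590576 ÷ 17982 → 32 full blocks, remainder 15152.
Within the partial block the first minute is 1800 frames and each further minute 1798, so 8 further minute boundaries passed. Total skipped labels = 18 × 32 + 2 × 8 = 592.
Non-drop label index = 590576 + 592 = 591168; at 30 labels/s that is 05:28:25:18, i.e. DF 05:28:25;18.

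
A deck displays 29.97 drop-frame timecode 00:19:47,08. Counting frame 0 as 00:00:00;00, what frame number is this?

As if non-drop at 30 labels/s: (0 × 3600 + 19 × 60 + 47) × 30 + 8 = 35618.
Minute boundaries passed: 19; those not divisible by 10: 19 − 1 = 18; dropped labels = 2 × 18 = 36.
Actual frame index = 35618 − 36 = 35582.

35582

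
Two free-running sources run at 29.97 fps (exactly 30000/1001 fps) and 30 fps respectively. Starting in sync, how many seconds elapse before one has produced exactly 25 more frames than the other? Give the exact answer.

The gap grows by |30 − 30000/1001| = 30/1001 frames per second.
Time for a 25-frame gap: 25 ÷ (30/1001) = 5005/6 s.

5005/6 seconds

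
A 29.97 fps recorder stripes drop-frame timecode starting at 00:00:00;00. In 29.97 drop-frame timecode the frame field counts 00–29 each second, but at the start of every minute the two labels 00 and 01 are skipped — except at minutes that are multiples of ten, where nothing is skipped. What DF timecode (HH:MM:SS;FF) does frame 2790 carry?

00:01:33;02

Ten DF minutes hold 17982 frames, so frame 2790 lies in block 0 (frames 0–17981) with 2790 frames into that block.
The block's first minute is 1800 frames and the rest 1798 each; 2790 frames reaches minute 1, so 0 × 18 + 1 × 2 = 2 labels have been skipped so far.
Adding those back, label number 2790 + 2 = 2792 at 30 labels/s is 93 s + 2 f = 0 h 1 min 33 s frame 2, i.e. 00:01:33;02.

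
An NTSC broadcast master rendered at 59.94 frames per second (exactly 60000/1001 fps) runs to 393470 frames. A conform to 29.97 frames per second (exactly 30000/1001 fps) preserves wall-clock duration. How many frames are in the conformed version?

Target frames = source frames × (target rate / source rate) = 393470 × (30000/1001)/(60000/1001) = 393470 × 1/2 = 196735.

196735 frames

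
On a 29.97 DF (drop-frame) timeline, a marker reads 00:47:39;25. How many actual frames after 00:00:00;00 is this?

Complete 10-minute blocks: 4, each 17982 frames → 71928.
Remaining 7 whole minutes in the current block: 1800 + 6 × 1798 = 12588 frames.
Within the current minute: 39 × 30 + 25 − 2 = 1193 (labels ;00/;01 skipped at this minute). Total = 71928 + 12588 + 1193 = 85709.

85709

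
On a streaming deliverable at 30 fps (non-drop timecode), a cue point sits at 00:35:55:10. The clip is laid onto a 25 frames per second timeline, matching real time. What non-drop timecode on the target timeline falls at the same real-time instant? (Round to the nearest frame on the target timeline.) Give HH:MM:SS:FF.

Source frame index: (0×3600 + 35×60 + 55) × 30 + 10 = 64660.
Real time: 64660 / (30) = 6466/3 s.
Target frame: (6466/3) × (25) = 161650/3 ≈ 53883.333 → 53883.
At 25 labels/s: frame 53883 → 00:35:55:08.

00:35:55:08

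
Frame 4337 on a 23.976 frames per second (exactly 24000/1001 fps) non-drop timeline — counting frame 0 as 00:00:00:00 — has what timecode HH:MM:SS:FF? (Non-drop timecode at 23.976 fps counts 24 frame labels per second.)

4337 ÷ 24 = 180 full seconds, remainder 17 frames.
180 s = 0 h 3 min 0 s.
Timecode: 00:03:00:17.

00:03:00:17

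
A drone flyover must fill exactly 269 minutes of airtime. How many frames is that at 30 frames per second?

269 min = 16140 s.
Frames = 16140 × 30 = 484200.

484200 frames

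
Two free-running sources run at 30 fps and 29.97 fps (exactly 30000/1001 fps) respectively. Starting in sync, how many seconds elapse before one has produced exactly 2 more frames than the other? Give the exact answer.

1001/15 seconds

The gap grows by |30000/1001 − 30| = 30/1001 frames per second.
Time for a 2-frame gap: 2 ÷ (30/1001) = 1001/15 s.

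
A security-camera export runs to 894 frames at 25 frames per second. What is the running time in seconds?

Running time = 894 / (25) = 35.76 s.

35.76 seconds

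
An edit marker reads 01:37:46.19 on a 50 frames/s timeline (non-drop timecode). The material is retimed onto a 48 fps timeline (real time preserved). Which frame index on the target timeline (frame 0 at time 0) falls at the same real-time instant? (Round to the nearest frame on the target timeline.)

Source frame index: (1×3600 + 37×60 + 46) × 50 + 19 = 293319.
Real time: 293319 / (50) = 293319/50 s.
Target frame: (293319/50) × (48) = 7039656/25 ≈ 281586.240 → 281586.

frame 281586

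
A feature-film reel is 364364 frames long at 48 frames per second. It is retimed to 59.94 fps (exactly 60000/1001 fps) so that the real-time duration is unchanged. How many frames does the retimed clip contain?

455000 frames

Target frames = source frames × (target rate / source rate) = 364364 × (60000/1001)/(48) = 364364 × 1250/1001 = 455000.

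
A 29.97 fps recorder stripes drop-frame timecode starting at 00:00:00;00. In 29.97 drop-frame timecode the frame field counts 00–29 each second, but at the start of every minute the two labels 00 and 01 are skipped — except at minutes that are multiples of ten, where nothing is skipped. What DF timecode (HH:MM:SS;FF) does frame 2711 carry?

00:01:30;13

Each 10-minute DF block holds 10 × 60 × 30 − 9 × 2 = 17982 frames. 2711 ÷ 17982 → 0 full blocks, remainder 2711.
Within the partial block the first minute is 1800 frames and each further minute 1798, so 1 further minute boundary passed. Total skipped labels = 18 × 0 + 2 × 1 = 2.
Non-drop label index = 2711 + 2 = 2713; at 30 labels/s that is 00:01:30:13, i.e. DF 00:01:30;13.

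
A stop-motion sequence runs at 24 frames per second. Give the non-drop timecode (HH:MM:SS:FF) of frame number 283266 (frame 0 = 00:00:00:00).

03:16:42:18

283266 ÷ 24 = 11802 full seconds, remainder 18 frames.
11802 s = 3 h 16 min 42 s.
Timecode: 03:16:42:18.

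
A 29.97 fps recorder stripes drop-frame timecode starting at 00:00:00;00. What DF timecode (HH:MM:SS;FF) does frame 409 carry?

00:00:13;19

Each 10-minute DF block holds 10 × 60 × 30 − 9 × 2 = 17982 frames. 409 ÷ 17982 → 0 full blocks, remainder 409.
Within the partial block the first minute is 1800 frames and each further minute 1798, so 0 further minute boundaries passed. Total skipped labels = 18 × 0 + 2 × 0 = 0.
Non-drop label index = 409 + 0 = 409; at 30 labels/s that is 00:00:13:19, i.e. DF 00:00:13;19.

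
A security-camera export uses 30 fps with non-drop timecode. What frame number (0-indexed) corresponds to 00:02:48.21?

Total seconds to the label: (0 × 3600 + 2 × 60 + 48) = 168.
Frame index = 168 × 30 + 21 = 5061.

5061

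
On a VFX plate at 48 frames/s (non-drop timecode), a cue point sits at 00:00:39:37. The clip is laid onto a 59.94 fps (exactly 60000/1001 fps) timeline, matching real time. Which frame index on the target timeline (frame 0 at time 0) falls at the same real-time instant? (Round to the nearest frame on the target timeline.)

frame 2384

Source frame index: (0×3600 + 0×60 + 39) × 48 + 37 = 1909.
Real time: 1909 / (48) = 1909/48 s.
Target frame: (1909/48) × (60000/1001) = 2386250/1001 ≈ 2383.866 → 2384.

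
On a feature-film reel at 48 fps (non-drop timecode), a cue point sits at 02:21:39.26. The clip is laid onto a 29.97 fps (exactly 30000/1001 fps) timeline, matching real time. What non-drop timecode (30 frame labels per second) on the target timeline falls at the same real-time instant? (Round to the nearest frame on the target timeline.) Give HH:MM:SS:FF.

Source frame index: (2×3600 + 21×60 + 39) × 48 + 26 = 407978.
Real time: 407978 / (48) = 203989/24 s.
Target frame: (203989/24) × (30000/1001) = 254986250/1001 ≈ 254731.518 → 254732.
At 30 labels/s: frame 254732 → 02:21:31:02.

02:21:31:02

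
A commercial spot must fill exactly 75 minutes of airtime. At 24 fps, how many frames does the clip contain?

108000 frames

75 min = 4500 s.
Frames = 4500 × 24 = 108000.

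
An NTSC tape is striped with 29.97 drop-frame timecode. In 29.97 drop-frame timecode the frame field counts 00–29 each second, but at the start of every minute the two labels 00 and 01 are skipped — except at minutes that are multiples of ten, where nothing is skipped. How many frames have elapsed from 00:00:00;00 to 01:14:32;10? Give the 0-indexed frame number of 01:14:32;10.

134036

Complete 10-minute blocks: 7, each 17982 frames → 125874.
Remaining 4 whole minutes in the current block: 1800 + 3 × 1798 = 7194 frames.
Within the current minute: 32 × 30 + 10 − 2 = 968 (labels ;00/;01 skipped at this minute). Total = 125874 + 7194 + 968 = 134036.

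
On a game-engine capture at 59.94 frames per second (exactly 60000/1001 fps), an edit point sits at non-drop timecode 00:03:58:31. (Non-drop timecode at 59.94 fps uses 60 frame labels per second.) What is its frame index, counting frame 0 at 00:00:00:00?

Total seconds to the label: (0 × 3600 + 3 × 60 + 58) = 238.
Frame index = 238 × 60 + 31 = 14311.

frame 14311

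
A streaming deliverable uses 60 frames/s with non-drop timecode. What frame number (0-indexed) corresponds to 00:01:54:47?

frame 6887

Total seconds to the label: (0 × 3600 + 1 × 60 + 54) = 114.
Frame index = 114 × 60 + 47 = 6887.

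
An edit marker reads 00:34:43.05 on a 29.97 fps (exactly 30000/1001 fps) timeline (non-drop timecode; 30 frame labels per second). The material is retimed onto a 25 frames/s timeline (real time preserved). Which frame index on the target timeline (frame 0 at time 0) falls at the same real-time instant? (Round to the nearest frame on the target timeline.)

Source frame index: (0×3600 + 34×60 + 43) × 30 + 5 = 62495.
Real time: 62495 / (30000/1001) = 12511499/6000 s.
Target frame: (12511499/6000) × (25) = 12511499/240 ≈ 52131.246 → 52131.

frame 52131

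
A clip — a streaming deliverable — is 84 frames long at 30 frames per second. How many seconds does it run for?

Running time = 84 / (30) = 2.8 s.

2.8 seconds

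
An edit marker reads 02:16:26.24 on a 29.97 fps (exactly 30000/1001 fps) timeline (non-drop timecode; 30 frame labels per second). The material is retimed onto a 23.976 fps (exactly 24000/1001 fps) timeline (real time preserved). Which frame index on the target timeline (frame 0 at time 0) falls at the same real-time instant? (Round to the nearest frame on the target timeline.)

Source frame index: (2×3600 + 16×60 + 26) × 30 + 24 = 245604.
Real time: 245604 / (30000/1001) = 20487467/2500 s.
Target frame: (20487467/2500) × (24000/1001) = 982416/5 ≈ 196483.200 → 196483.

frame 196483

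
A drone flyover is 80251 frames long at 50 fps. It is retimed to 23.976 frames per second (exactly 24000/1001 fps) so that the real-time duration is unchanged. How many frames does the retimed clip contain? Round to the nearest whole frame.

38482 frames

Frames at target rate = 80251 × (24000/1001) / (50) = 38520480/1001 ≈ 38481.998.
Nearest whole frame: 38482.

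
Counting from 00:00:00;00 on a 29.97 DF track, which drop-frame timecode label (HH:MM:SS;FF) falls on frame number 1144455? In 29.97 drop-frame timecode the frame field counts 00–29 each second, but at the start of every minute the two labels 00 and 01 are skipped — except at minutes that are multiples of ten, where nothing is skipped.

10:36:26;21

Each 10-minute DF block holds 10 × 60 × 30 − 9 × 2 = 17982 frames. 1144455 ÷ 17982 → 63 full blocks, remainder 11589.
Within the partial block the first minute is 1800 frames and each further minute 1798, so 6 further minute boundaries passed. Total skipped labels = 18 × 63 + 2 × 6 = 1146.
Non-drop label index = 1144455 + 1146 = 1145601; at 30 labels/s that is 10:36:26:21, i.e. DF 10:36:26;21.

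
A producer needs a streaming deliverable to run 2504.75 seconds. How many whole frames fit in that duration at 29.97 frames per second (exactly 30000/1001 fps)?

Frames = 2504.75 × 30000/1001 = 75142500/1001 ≈ 75067.4326.
Complete frames: 75067.

75067 frames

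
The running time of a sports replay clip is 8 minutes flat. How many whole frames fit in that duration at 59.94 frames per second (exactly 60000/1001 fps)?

28771 frames

8 min = 480 s.
Frames = 480 × 60000/1001 = 28800000/1001 ≈ 28771.2288.
Complete frames: 28771.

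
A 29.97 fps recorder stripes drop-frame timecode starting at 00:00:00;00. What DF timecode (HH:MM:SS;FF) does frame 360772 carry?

03:20:37;22

Each 10-minute DF block holds 10 × 60 × 30 − 9 × 2 = 17982 frames. 360772 ÷ 17982 → 20 full blocks, remainder 1132.
Within the partial block the first minute is 1800 frames and each further minute 1798, so 0 further minute boundaries passed. Total skipped labels = 18 × 20 + 2 × 0 = 360.
Non-drop label index = 360772 + 360 = 361132; at 30 labels/s that is 03:20:37:22, i.e. DF 03:20:37;22.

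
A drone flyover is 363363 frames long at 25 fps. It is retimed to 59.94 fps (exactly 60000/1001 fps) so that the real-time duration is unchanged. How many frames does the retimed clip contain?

Target frames = source frames × (target rate / source rate) = 363363 × (60000/1001)/(25) = 363363 × 2400/1001 = 871200.

871200 frames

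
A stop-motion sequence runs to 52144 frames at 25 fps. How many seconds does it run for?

2085.76 seconds

Running time = 52144 / (25) = 2085.76 s.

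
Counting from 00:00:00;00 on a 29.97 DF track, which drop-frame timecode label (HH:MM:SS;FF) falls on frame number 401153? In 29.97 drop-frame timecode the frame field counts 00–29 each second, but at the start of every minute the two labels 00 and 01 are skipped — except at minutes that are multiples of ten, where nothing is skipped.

Each 10-minute DF block holds 10 × 60 × 30 − 9 × 2 = 17982 frames. 401153 ÷ 17982 → 22 full blocks, remainder 5549.
Within the partial block the first minute is 1800 frames and each further minute 1798, so 3 further minute boundaries passed. Total skipped labels = 18 × 22 + 2 × 3 = 402.
Non-drop label index = 401153 + 402 = 401555; at 30 labels/s that is 03:43:05:05, i.e. DF 03:43:05;05.

03:43:05;05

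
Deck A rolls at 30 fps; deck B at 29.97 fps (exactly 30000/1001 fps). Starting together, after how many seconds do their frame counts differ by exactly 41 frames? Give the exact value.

The gap grows by |30000/1001 − 30| = 30/1001 frames per second.
Time for a 41-frame gap: 41 ÷ (30/1001) = 41041/30 s.

41041/30 seconds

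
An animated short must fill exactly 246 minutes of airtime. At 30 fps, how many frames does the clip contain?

442800 frames

246 min = 14760 s.
Frames = 14760 × 30 = 442800.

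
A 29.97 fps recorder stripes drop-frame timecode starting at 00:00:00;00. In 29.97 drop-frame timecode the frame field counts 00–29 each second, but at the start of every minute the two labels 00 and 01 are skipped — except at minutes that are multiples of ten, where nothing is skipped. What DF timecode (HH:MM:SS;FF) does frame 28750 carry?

Ten DF minutes hold 17982 frames, so frame 28750 lies in block 1 (frames 17982–35963) with 10768 frames into that block.
The block's first minute is 1800 frames and the rest 1798 each; 10768 frames reaches minute 5, so 1 × 18 + 5 × 2 = 28 labels have been skipped so far.
Adding those back, label number 28750 + 28 = 28778 at 30 labels/s is 959 s + 8 f = 0 h 15 min 59 s frame 8, i.e. 00:15:59;08.

00:15:59;08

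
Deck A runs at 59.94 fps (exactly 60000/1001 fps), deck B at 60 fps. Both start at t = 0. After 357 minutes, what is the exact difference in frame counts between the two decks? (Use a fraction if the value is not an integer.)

183600/143 frames

357 min = 21420 s.
A emits 60000/1001 × 21420 = 183600000/143 frames; B emits 60 × 21420 = 1285200.
Difference = 183600/143 frames (≈ 1283.9161); B is ahead of A.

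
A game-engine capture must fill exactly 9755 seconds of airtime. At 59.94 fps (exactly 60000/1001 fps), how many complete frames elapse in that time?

Frames = 9755 × 60000/1001 = 585300000/1001 ≈ 584715.2847.
Complete frames: 584715.

584715 frames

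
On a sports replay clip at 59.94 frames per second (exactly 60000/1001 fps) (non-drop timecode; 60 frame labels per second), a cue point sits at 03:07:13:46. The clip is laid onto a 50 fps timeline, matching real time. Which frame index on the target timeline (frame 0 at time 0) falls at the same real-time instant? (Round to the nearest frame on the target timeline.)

Source frame index: (3×3600 + 7×60 + 13) × 60 + 46 = 674026.
Real time: 674026 / (60000/1001) = 337350013/30000 s.
Target frame: (337350013/30000) × (50) = 337350013/600 ≈ 562250.022 → 562250.

frame 562250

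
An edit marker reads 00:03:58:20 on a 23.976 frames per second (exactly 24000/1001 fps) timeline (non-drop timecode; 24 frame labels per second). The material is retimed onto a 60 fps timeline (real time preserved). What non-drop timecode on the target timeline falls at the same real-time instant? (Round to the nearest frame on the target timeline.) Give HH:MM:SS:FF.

00:03:59:04

Source frame index: (0×3600 + 3×60 + 58) × 24 + 20 = 5732.
Real time: 5732 / (24000/1001) = 1434433/6000 s.
Target frame: (1434433/6000) × (60) = 1434433/100 ≈ 14344.330 → 14344.
At 60 labels/s: frame 14344 → 00:03:59:04.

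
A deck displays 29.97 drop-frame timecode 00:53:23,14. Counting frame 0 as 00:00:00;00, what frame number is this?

96008

Complete 10-minute blocks: 5, each 17982 frames → 89910.
Remaining 3 whole minutes in the current block: 1800 + 2 × 1798 = 5396 frames.
Within the current minute: 23 × 30 + 14 − 2 = 702 (labels ;00/;01 skipped at this minute). Total = 89910 + 5396 + 702 = 96008.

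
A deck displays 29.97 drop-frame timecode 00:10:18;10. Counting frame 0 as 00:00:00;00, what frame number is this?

Complete 10-minute blocks: 1, each 17982 frames → 17982.
Remaining 0 whole minutes in the current block: 0 frames.
Within the current minute: 18 × 30 + 10 = 550. Total = 17982 + 0 + 550 = 18532.

18532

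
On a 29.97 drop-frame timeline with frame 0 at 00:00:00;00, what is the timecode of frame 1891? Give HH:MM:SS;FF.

00:01:03;03

Ten DF minutes hold 17982 frames, so frame 1891 lies in block 0 (frames 0–17981) with 1891 frames into that block.
The block's first minute is 1800 frames and the rest 1798 each; 1891 frames reaches minute 1, so 0 × 18 + 1 × 2 = 2 labels have been skipped so far.
Adding those back, label number 1891 + 2 = 1893 at 30 labels/s is 63 s + 3 f = 0 h 1 min 3 s frame 3, i.e. 00:01:03;03.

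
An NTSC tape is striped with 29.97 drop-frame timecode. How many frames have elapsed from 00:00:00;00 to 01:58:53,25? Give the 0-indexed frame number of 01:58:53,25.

213801

Complete 10-minute blocks: 11, each 17982 frames → 197802.
Remaining 8 whole minutes in the current block: 1800 + 7 × 1798 = 14386 frames.
Within the current minute: 53 × 30 + 25 − 2 = 1613 (labels ;00/;01 skipped at this minute). Total = 197802 + 14386 + 1613 = 213801.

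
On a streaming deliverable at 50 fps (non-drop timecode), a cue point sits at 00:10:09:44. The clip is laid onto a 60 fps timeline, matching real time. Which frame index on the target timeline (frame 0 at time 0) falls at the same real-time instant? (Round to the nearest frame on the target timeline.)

Source frame index: (0×3600 + 10×60 + 9) × 50 + 44 = 30494.
Real time: 30494 / (50) = 15247/25 s.
Target frame: (15247/25) × (60) = 182964/5 ≈ 36592.800 → 36593.

frame 36593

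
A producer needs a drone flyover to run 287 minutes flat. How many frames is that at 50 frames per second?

287 min = 17220 s.
Frames = 17220 × 50 = 861000.

861000 frames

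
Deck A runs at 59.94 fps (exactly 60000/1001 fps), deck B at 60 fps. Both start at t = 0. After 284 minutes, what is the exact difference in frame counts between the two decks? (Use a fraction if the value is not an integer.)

284 min = 17040 s.
A emits 60000/1001 × 17040 = 1022400000/1001 frames; B emits 60 × 17040 = 1022400.
Difference = 1022400/1001 frames (≈ 1021.3786); B is ahead of A.

1022400/1001 frames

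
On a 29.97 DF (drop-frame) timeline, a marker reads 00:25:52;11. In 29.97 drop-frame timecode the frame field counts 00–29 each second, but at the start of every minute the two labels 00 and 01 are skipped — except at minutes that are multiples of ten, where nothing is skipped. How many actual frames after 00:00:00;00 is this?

46525

As if non-drop at 30 labels/s: (0 × 3600 + 25 × 60 + 52) × 30 + 11 = 46571.
Minute boundaries passed: 25; those not divisible by 10: 25 − 2 = 23; dropped labels = 2 × 23 = 46.
Actual frame index = 46571 − 46 = 46525.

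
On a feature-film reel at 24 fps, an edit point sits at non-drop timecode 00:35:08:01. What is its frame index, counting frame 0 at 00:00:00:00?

Total seconds to the label: (0 × 3600 + 35 × 60 + 8) = 2108.
Frame index = 2108 × 24 + 1 = 50593.

50593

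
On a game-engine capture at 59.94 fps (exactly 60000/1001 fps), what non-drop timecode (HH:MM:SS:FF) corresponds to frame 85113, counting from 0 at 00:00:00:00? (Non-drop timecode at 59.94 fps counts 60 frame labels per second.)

85113 ÷ 60 = 1418 full seconds, remainder 33 frames.
1418 s = 0 h 23 min 38 s.
Timecode: 00:23:38:33.

00:23:38:33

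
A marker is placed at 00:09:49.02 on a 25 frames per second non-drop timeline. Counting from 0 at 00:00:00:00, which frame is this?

frame 14727

Total seconds to the label: (0 × 3600 + 9 × 60 + 49) = 589.
Frame index = 589 × 25 + 2 = 14727.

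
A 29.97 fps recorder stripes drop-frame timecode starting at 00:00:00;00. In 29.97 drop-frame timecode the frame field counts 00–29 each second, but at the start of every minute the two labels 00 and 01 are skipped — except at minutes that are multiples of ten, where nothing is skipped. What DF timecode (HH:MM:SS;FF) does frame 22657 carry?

Ten DF minutes hold 17982 frames, so frame 22657 lies in block 1 (frames 17982–35963) with 4675 frames into that block.
The block's first minute is 1800 frames and the rest 1798 each; 4675 frames reaches minute 2, so 1 × 18 + 2 × 2 = 22 labels have been skipped so far.
Adding those back, label number 22657 + 22 = 22679 at 30 labels/s is 755 s + 29 f = 0 h 12 min 35 s frame 29, i.e. 00:12:35;29.

00:12:35;29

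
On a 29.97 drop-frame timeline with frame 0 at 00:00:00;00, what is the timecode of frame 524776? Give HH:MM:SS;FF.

Ten DF minutes hold 17982 frames, so frame 524776 lies in block 29 (frames 521478–539459) with 3298 frames into that block.
The block's first minute is 1800 frames and the rest 1798 each; 3298 frames reaches minute 1, so 29 × 18 + 1 × 2 = 524 labels have been skipped so far.
Adding those back, label number 524776 + 524 = 525300 at 30 labels/s is 17510 s + 0 f = 4 h 51 min 50 s frame 0, i.e. 04:51:50;00.

04:51:50;00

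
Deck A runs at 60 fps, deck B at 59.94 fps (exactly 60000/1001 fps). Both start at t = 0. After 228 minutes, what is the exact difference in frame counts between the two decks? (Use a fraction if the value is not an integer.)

820800/1001 frames

228 min = 13680 s.
A emits 60 × 13680 = 820800 frames; B emits 60000/1001 × 13680 = 820800000/1001.
Difference = 820800/1001 frames (≈ 819.9800); B is behind A.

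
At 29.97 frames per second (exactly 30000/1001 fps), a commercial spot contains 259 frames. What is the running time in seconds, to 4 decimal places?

8.6420 seconds

Running time = 259 × 1001/30000 = 259259/30000 s ≈ 8.6420 s.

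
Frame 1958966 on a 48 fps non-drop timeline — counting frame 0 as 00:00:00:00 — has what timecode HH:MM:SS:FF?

11:20:11:38

1958966 ÷ 48 = 40811 full seconds, remainder 38 frames.
40811 s = 11 h 20 min 11 s.
Timecode: 11:20:11:38.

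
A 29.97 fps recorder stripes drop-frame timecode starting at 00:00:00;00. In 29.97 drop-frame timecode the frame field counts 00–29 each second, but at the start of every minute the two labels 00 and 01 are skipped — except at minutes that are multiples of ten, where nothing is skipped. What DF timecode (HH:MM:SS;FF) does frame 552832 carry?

Ten DF minutes hold 17982 frames, so frame 552832 lies in block 30 (frames 539460–557441) with 13372 frames into that block.
The block's first minute is 1800 frames and the rest 1798 each; 13372 frames reaches minute 7, so 30 × 18 + 7 × 2 = 554 labels have been skipped so far.
Adding those back, label number 552832 + 554 = 553386 at 30 labels/s is 18446 s + 6 f = 5 h 7 min 26 s frame 6, i.e. 05:07:26;06.

05:07:26;06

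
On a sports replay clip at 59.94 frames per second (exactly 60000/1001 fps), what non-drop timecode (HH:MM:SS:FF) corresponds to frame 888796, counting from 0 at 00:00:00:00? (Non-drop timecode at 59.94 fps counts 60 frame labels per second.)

04:06:53:16

888796 ÷ 60 = 14813 full seconds, remainder 16 frames.
14813 s = 4 h 6 min 53 s.
Timecode: 04:06:53:16.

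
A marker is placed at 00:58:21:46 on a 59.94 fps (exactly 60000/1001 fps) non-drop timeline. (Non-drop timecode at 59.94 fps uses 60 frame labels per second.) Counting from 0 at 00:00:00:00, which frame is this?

210106

Total seconds to the label: (0 × 3600 + 58 × 60 + 21) = 3501.
Frame index = 3501 × 60 + 46 = 210106.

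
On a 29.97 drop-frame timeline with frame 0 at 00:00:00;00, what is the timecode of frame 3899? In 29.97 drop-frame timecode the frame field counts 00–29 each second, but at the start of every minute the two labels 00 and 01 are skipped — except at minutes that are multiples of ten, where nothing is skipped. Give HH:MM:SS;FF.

Ten DF minutes hold 17982 frames, so frame 3899 lies in block 0 (frames 0–17981) with 3899 frames into that block.
The block's first minute is 1800 frames and the rest 1798 each; 3899 frames reaches minute 2, so 0 × 18 + 2 × 2 = 4 labels have been skipped so far.
Adding those back, label number 3899 + 4 = 3903 at 30 labels/s is 130 s + 3 f = 0 h 2 min 10 s frame 3, i.e. 00:02:10;03.

00:02:10;03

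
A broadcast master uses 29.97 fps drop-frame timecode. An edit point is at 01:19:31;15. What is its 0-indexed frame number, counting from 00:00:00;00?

143001

Complete 10-minute blocks: 7, each 17982 frames → 125874.
Remaining 9 whole minutes in the current block: 1800 + 8 × 1798 = 16184 frames.
Within the current minute: 31 × 30 + 15 − 2 = 943 (labels ;00/;01 skipped at this minute). Total = 125874 + 16184 + 943 = 143001.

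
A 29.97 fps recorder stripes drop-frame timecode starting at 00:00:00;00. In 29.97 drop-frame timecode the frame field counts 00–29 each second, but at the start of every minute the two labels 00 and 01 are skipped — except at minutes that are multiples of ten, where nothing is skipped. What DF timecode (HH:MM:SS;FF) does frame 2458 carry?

00:01:22;00

Ten DF minutes hold 17982 frames, so frame 2458 lies in block 0 (frames 0–17981) with 2458 frames into that block.
The block's first minute is 1800 frames and the rest 1798 each; 2458 frames reaches minute 1, so 0 × 18 + 1 × 2 = 2 labels have been skipped so far.
Adding those back, label number 2458 + 2 = 2460 at 30 labels/s is 82 s + 0 f = 0 h 1 min 22 s frame 0, i.e. 00:01:22;00.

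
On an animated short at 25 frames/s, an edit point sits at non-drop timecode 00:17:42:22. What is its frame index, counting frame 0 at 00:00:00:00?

Total seconds to the label: (0 × 3600 + 17 × 60 + 42) = 1062.
Frame index = 1062 × 25 + 22 = 26572.

frame 26572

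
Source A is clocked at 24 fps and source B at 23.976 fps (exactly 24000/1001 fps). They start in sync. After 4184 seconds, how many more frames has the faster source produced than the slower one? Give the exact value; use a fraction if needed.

A emits 24 × 4184 = 100416 frames; B emits 24000/1001 × 4184 = 100416000/1001.
Difference = 100416/1001 frames (≈ 100.3157); B is behind A.

100416/1001 frames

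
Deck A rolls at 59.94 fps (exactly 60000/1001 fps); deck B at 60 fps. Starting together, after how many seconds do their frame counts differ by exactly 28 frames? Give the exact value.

7007/15 seconds

The gap grows by |60 − 60000/1001| = 60/1001 frames per second.
Time for a 28-frame gap: 28 ÷ (60/1001) = 7007/15 s.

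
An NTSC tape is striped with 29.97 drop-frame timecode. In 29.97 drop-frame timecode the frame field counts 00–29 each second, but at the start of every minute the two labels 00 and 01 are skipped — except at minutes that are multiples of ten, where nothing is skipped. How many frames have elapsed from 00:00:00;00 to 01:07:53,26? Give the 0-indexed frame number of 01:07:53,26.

122094

As if non-drop at 30 labels/s: (1 × 3600 + 7 × 60 + 53) × 30 + 26 = 122216.
Minute boundaries passed: 67; those not divisible by 10: 67 − 6 = 61; dropped labels = 2 × 61 = 122.
Actual frame index = 122216 − 122 = 122094.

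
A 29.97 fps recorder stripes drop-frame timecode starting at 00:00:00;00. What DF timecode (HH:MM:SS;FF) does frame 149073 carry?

Each 10-minute DF block holds 10 × 60 × 30 − 9 × 2 = 17982 frames. 149073 ÷ 17982 → 8 full blocks, remainder 5217.
Within the partial block the first minute is 1800 frames and each further minute 1798, so 2 further minute boundaries passed. Total skipped labels = 18 × 8 + 2 × 2 = 148.
Non-drop label index = 149073 + 148 = 149221; at 30 labels/s that is 01:22:54:01, i.e. DF 01:22:54;01.

01:22:54;01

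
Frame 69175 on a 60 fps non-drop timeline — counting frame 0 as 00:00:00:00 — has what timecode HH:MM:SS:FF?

69175 ÷ 60 = 1152 full seconds, remainder 55 frames.
1152 s = 0 h 19 min 12 s.
Timecode: 00:19:12:55.

00:19:12:55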